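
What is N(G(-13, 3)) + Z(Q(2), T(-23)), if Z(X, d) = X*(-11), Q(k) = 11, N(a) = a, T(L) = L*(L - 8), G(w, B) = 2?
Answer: -119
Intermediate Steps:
T(L) = L*(-8 + L)
Z(X, d) = -11*X
N(G(-13, 3)) + Z(Q(2), T(-23)) = 2 - 11*11 = 2 - 121 = -119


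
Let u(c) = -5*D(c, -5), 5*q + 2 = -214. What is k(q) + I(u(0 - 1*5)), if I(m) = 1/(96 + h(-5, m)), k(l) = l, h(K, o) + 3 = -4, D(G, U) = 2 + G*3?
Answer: -19219/445 ≈ -43.189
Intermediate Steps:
D(G, U) = 2 + 3*G
h(K, o) = -7 (h(K, o) = -3 - 4 = -7)
q = -216/5 (q = -⅖ + (⅕)*(-214) = -⅖ - 214/5 = -216/5 ≈ -43.200)
u(c) = -10 - 15*c (u(c) = -5*(2 + 3*c) = -10 - 15*c)
I(m) = 1/89 (I(m) = 1/(96 - 7) = 1/89)
k(q) + I(u(0 - 1*5)) = -216/5 + 1/89 = -19219/445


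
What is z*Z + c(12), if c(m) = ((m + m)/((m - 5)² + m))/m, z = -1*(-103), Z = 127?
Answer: 797943/61 ≈ 13081.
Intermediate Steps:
z = 103
c(m) = 2/(m + (-5 + m)²) (c(m) = ((2*m)/((-5 + m)² + m))/m = ((2*m)/(m + (-5 + m)²))/m = (2*m/(m + (-5 + m)²))/m = 2/(m + (-5 + m)²))
z*Z + c(12) = 103*127 + 2/(12 + (-5 + 12)²) = 13081 + 2/(12 + 7²) = 13081 + 2/(12 + 49) = 13081 + 2/61 = 797943/61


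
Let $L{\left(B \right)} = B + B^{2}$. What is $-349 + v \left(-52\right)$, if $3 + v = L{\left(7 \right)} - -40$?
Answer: $-5185$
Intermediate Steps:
$v = 93$ ($v = -3 - \left(-40 - 7 \left(1 + 7\right)\right) = -3 + \left(7 \cdot 8 + 40\right) = -3 + \left(56 + 40\right) = -3 + 96 = 93$)
$-349 + v \left(-52\right) = -349 + 93 \left(-52\right) = -349 - 4836 = -5185$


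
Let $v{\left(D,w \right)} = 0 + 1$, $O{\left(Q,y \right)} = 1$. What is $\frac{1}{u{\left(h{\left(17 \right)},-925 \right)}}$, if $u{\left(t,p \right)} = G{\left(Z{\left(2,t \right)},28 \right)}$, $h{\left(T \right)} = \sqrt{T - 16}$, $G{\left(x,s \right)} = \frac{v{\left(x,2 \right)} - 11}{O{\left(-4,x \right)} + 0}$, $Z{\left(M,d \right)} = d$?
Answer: $- \frac{1}{10} \approx -0.1$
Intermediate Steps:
$v{\left(D,w \right)} = 1$
$G{\left(x,s \right)} = -10$ ($G{\left(x,s \right)} = \frac{1 - 11}{1 + 0} = - \frac{10}{1} = \left(-10\right) 1 = -10$)
$h{\left(T \right)} = \sqrt{-16 + T}$
$u{\left(t,p \right)} = -10$
$\frac{1}{u{\left(h{\left(17 \right)},-925 \right)}} = \frac{1}{-10} = - \frac{1}{10}$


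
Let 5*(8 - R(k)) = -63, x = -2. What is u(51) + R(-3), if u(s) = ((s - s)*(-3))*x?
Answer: 103/5 ≈ 20.600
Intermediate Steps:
R(k) = 103/5 (R(k) = 8 - ⅕*(-63) = 8 + 63/5 = 103/5)
u(s) = 0 (u(s) = ((s - s)*(-3))*(-2) = (0*(-3))*(-2) = 0*(-2) = 0)
u(51) + R(-3) = 0 + 103/5 = 103/5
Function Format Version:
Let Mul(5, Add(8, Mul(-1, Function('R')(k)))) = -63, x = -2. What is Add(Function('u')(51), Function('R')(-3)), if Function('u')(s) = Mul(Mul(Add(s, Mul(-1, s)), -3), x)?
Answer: Rational(103, 5) ≈ 20.600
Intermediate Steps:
Function('R')(k) = Rational(103, 5) (Function('R')(k) = Add(8, Mul(Rational(-1, 5), -63)) = Add(8, Rational(63, 5)) = Rational(103, 5))
Function('u')(s) = 0 (Function('u')(s) = Mul(Mul(Add(s, Mul(-1, s)), -3), -2) = Mul(Mul(0, -3), -2) = Mul(0, -2) = 0)
Add(Function('u')(51), Function('R')(-3)) = Add(0, Rational(103, 5)) = Rational(103, 5)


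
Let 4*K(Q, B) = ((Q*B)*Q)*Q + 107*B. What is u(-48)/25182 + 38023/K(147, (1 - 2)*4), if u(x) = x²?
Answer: 353414463/4444105370 ≈ 0.079524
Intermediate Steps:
K(Q, B) = 107*B/4 + B*Q³/4 (K(Q, B) = (((Q*B)*Q)*Q + 107*B)/4 = (((B*Q)*Q)*Q + 107*B)/4 = ((B*Q²)*Q + 107*B)/4 = (B*Q³ + 107*B)/4 = (107*B + B*Q³)/4 = 107*B/4 + B*Q³/4)
u(-48)/25182 + 38023/K(147, (1 - 2)*4) = (-48)²/25182 + 38023/((((1 - 2)*4)*(107 + 147³)/4)) = 2304*(1/25182) + 38023/(((-1*4)*(107 + 3176523)/4)) = 128/1399 + 38023/(((¼)*(-4)*3176630)) = 128/1399 + 38023/(-3176630) = 128/1399 + 38023*(-1/3176630) = 128/1399 - 38023/3176630 = 353414463/4444105370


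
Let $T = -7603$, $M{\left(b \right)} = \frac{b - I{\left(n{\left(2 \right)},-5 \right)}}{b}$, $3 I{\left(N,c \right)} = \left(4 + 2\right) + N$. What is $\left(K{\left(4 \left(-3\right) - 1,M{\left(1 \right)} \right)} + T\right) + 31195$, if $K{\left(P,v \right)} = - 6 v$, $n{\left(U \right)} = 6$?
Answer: $23610$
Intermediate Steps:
$I{\left(N,c \right)} = 2 + \frac{N}{3}$ ($I{\left(N,c \right)} = \frac{\left(4 + 2\right) + N}{3} = \frac{6 + N}{3} = 2 + \frac{N}{3}$)
$M{\left(b \right)} = \frac{-4 + b}{b}$ ($M{\left(b \right)} = \frac{b - \left(2 + \frac{1}{3} \cdot 6\right)}{b} = \frac{b - \left(2 + 2\right)}{b} = \frac{b - 4}{b} = \frac{-4 + b}{b}$)
$\left(K{\left(4 \left(-3\right) - 1,M{\left(1 \right)} \right)} + T\right) + 31195 = \left(- 6 \frac{-4 + 1}{1} - 7603\right) + 31195 = \left(- 6 \cdot 1 \left(-3\right) - 7603\right) + 31195 = \left(\left(-6\right) \left(-3\right) - 7603\right) + 31195 = \left(18 - 7603\right) + 31195 = -7585 + 31195 = 23610$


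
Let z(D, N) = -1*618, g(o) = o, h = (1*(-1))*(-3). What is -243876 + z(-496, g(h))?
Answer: -244494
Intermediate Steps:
h = 3 (h = -1*(-3) = 3)
z(D, N) = -618
-243876 + z(-496, g(h)) = -243876 - 618 = -244494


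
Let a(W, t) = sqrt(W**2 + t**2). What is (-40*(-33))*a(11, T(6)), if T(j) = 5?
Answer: 1320*sqrt(146) ≈ 15950.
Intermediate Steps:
(-40*(-33))*a(11, T(6)) = (-40*(-33))*sqrt(11**2 + 5**2) = 1320*sqrt(121 + 25) = 1320*sqrt(146)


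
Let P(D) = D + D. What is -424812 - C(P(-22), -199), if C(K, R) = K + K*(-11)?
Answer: -425252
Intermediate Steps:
P(D) = 2*D
C(K, R) = -10*K (C(K, R) = K - 11*K = -10*K)
-424812 - C(P(-22), -199) = -424812 - (-10)*2*(-22) = -424812 - (-10)*(-44) = -424812 - 1*440 = -424812 - 440 = -425252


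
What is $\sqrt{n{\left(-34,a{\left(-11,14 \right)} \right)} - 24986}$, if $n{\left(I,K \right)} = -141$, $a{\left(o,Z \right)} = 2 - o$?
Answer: $i \sqrt{25127} \approx 158.51 i$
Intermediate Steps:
$\sqrt{n{\left(-34,a{\left(-11,14 \right)} \right)} - 24986} = \sqrt{-141 - 24986} = \sqrt{-25127} = i \sqrt{25127}$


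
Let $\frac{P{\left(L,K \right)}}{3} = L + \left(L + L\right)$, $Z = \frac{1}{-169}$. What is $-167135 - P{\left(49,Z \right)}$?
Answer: $-167576$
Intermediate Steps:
$Z = - \frac{1}{169} \approx -0.0059172$
$P{\left(L,K \right)} = 9 L$ ($P{\left(L,K \right)} = 3 \left(L + \left(L + L\right)\right) = 3 \left(L + 2 L\right) = 3 \cdot 3 L = 9 L$)
$-167135 - P{\left(49,Z \right)} = -167135 - 9 \cdot 49 = -167135 - 441 = -167576$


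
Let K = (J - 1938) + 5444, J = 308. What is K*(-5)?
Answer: -19070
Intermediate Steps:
K = 3814 (K = (308 - 1938) + 5444 = -1630 + 5444 = 3814)
K*(-5) = 3814*(-5) = -19070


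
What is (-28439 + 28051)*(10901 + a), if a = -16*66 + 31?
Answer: -3831888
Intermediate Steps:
a = -1025 (a = -1056 + 31 = -1025)
(-28439 + 28051)*(10901 + a) = (-28439 + 28051)*(10901 - 1025) = -388*9876 = -3831888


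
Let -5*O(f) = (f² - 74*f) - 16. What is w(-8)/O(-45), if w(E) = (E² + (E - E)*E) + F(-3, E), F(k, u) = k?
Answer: -305/5339 ≈ -0.057127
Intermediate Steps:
O(f) = 16/5 - f²/5 + 74*f/5 (O(f) = -((f² - 74*f) - 16)/5 = -(-16 + f² - 74*f)/5 = 16/5 - f²/5 + 74*f/5)
w(E) = -3 + E² (w(E) = (E² + (E - E)*E) - 3 = (E² + 0*E) - 3 = (E² + 0) - 3 = E² - 3 = -3 + E²)
w(-8)/O(-45) = (-3 + (-8)²)/(16/5 - ⅕*(-45)² + (74/5)*(-45)) = (-3 + 64)/(16/5 - ⅕*2025 - 666) = 61/(16/5 - 405 - 666) = 61/(-5339/5) = 61*(-5/5339) = -305/5339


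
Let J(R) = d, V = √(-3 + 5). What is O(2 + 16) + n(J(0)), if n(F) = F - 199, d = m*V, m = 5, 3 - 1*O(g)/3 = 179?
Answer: -727 + 5*√2 ≈ -719.93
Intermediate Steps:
O(g) = -528 (O(g) = 9 - 3*179 = 9 - 537 = -528)
V = √2 ≈ 1.4142
d = 5*√2 ≈ 7.0711
J(R) = 5*√2
n(F) = -199 + F
O(2 + 16) + n(J(0)) = -528 + (-199 + 5*√2) = -727 + 5*√2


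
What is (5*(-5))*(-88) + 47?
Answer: 2247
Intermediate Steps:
(5*(-5))*(-88) + 47 = -25*(-88) + 47 = 2200 + 47 = 2247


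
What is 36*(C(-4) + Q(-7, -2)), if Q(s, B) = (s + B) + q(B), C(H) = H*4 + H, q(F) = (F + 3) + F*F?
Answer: -864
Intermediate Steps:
q(F) = 3 + F + F² (q(F) = (3 + F) + F² = 3 + F + F²)
C(H) = 5*H (C(H) = 4*H + H = 5*H)
Q(s, B) = 3 + s + B² + 2*B (Q(s, B) = (s + B) + (3 + B + B²) = (B + s) + (3 + B + B²) = 3 + s + B² + 2*B)
36*(C(-4) + Q(-7, -2)) = 36*(5*(-4) + (3 - 7 + (-2)² + 2*(-2))) = 36*(-20 + (3 - 7 + 4 - 4)) = 36*(-20 - 4) = 36*(-24) = -864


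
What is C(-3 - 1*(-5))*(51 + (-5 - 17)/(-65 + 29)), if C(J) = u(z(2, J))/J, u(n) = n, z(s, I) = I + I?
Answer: 929/9 ≈ 103.22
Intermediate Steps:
z(s, I) = 2*I
C(J) = 2 (C(J) = (2*J)/J = 2)
C(-3 - 1*(-5))*(51 + (-5 - 17)/(-65 + 29)) = 2*(51 + (-5 - 17)/(-65 + 29)) = 2*(51 - 22/(-36)) = 2*(51 - 22*(-1/36)) = 2*(51 + 11/18) = 2*(929/18) = 929/9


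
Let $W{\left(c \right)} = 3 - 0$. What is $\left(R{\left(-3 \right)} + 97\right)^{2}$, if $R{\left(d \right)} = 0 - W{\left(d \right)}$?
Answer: $8836$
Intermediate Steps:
$W{\left(c \right)} = 3$ ($W{\left(c \right)} = 3 + 0 = 3$)
$R{\left(d \right)} = -3$ ($R{\left(d \right)} = 0 - 3 = -3$)
$\left(R{\left(-3 \right)} + 97\right)^{2} = \left(-3 + 97\right)^{2} = 94^{2} = 8836$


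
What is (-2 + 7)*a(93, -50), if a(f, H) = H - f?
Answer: -715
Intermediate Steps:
(-2 + 7)*a(93, -50) = (-2 + 7)*(-50 - 1*93) = 5*(-50 - 93) = 5*(-143) = -715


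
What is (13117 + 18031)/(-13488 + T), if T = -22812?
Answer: -7787/9075 ≈ -0.85807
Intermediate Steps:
(13117 + 18031)/(-13488 + T) = (13117 + 18031)/(-13488 - 22812) = 31148/(-36300) = 31148*(-1/36300) = -7787/9075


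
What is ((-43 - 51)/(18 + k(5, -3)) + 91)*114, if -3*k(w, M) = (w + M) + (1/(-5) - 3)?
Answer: 225207/23 ≈ 9791.6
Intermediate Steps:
k(w, M) = 16/15 - M/3 - w/3 (k(w, M) = -((w + M) + (1/(-5) - 3))/3 = -((M + w) + (-⅕ - 3))/3 = -((M + w) - 16/5)/3 = -(-16/5 + M + w)/3 = 16/15 - M/3 - w/3)
((-43 - 51)/(18 + k(5, -3)) + 91)*114 = ((-43 - 51)/(18 + (16/15 - ⅓*(-3) - ⅓*5)) + 91)*114 = (-94/(18 + (16/15 + 1 - 5/3)) + 91)*114 = (-94/(18 + ⅖) + 91)*114 = (-94/92/5 + 91)*114 = (-94*5/92 + 91)*114 = (-235/46 + 91)*114 = (3951/46)*114 = 225207/23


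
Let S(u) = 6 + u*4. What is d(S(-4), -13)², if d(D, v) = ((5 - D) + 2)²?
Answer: 83521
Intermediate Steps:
S(u) = 6 + 4*u
d(D, v) = (7 - D)²
d(S(-4), -13)² = ((-7 + (6 + 4*(-4)))²)² = ((-7 + (6 - 16))²)² = ((-7 - 10)²)² = ((-17)²)² = 289² = 83521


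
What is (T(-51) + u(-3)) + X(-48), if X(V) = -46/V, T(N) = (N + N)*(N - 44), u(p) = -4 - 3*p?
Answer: 232703/24 ≈ 9696.0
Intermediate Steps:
u(p) = -4 - 3*p
T(N) = 2*N*(-44 + N) (T(N) = (2*N)*(-44 + N) = 2*N*(-44 + N))
(T(-51) + u(-3)) + X(-48) = (2*(-51)*(-44 - 51) + (-4 - 3*(-3))) - 46/(-48) = (2*(-51)*(-95) + (-4 + 9)) - 46*(-1/48) = (9690 + 5) + 23/24 = 9695 + 23/24 = 232703/24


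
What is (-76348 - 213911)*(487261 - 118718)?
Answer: -106972922637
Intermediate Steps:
(-76348 - 213911)*(487261 - 118718) = -290259*368543 = -106972922637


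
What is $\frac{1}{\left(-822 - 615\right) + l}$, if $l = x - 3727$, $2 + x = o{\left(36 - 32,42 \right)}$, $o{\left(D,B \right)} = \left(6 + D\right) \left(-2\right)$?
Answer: $- \frac{1}{5186} \approx -0.00019283$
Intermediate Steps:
$o{\left(D,B \right)} = -12 - 2 D$
$x = -22$ ($x = -2 - \left(12 + 2 \left(36 - 32\right)\right) = -2 - 20 = -22$)
$l = -3749$ ($l = -22 - 3727 = -3749$)
$\frac{1}{\left(-822 - 615\right) + l} = \frac{1}{\left(-822 - 615\right) - 3749} = \frac{1}{-1437 - 3749} = \frac{1}{-5186} = - \frac{1}{5186}$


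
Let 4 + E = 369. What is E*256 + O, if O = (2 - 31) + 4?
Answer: 93415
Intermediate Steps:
E = 365 (E = -4 + 369 = 365)
O = -25 (O = -29 + 4 = -25)
E*256 + O = 365*256 - 25 = 93440 - 25 = 93415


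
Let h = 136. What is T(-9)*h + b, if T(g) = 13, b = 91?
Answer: 1859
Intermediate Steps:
T(-9)*h + b = 13*136 + 91 = 1768 + 91 = 1859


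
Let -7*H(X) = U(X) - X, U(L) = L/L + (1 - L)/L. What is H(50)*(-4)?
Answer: -714/25 ≈ -28.560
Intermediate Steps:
U(L) = 1 + (1 - L)/L
H(X) = -1/(7*X) + X/7 (H(X) = -(1/X - X)/7 = -1/(7*X) + X/7)
H(50)*(-4) = ((⅐)*(-1 + 50²)/50)*(-4) = ((⅐)*(1/50)*(-1 + 2500))*(-4) = ((⅐)*(1/50)*2499)*(-4) = (357/50)*(-4) = -714/25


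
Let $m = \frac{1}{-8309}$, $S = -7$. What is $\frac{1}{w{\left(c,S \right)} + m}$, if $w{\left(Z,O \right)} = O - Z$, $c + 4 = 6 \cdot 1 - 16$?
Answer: $\frac{8309}{58162} \approx 0.14286$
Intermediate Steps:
$c = -14$ ($c = -4 + \left(6 \cdot 1 - 16\right) = -4 + \left(6 - 16\right) = -4 - 10 = -14$)
$m = - \frac{1}{8309} \approx -0.00012035$
$\frac{1}{w{\left(c,S \right)} + m} = \frac{1}{\left(-7 - -14\right) - \frac{1}{8309}} = \frac{1}{\left(-7 + 14\right) - \frac{1}{8309}} = \frac{1}{7 - \frac{1}{8309}} = \frac{1}{\frac{58162}{8309}} = \frac{8309}{58162}$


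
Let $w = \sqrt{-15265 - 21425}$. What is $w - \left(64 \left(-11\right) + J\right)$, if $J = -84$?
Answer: $788 + i \sqrt{36690} \approx 788.0 + 191.55 i$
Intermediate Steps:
$w = i \sqrt{36690}$ ($w = \sqrt{-15265 - 21425} = \sqrt{-36690} = i \sqrt{36690} \approx 191.55 i$)
$w - \left(64 \left(-11\right) + J\right) = i \sqrt{36690} - \left(64 \left(-11\right) - 84\right) = i \sqrt{36690} - \left(-704 - 84\right) = i \sqrt{36690} - -788 = i \sqrt{36690} + 788 = 788 + i \sqrt{36690}$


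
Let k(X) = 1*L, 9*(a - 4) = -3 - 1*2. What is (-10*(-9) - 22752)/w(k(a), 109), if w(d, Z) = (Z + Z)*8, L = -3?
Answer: -11331/872 ≈ -12.994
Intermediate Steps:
a = 31/9 (a = 4 + (-3 - 1*2)/9 = 4 + (-3 - 2)/9 = 4 + (⅑)*(-5) = 4 - 5/9 = 31/9 ≈ 3.4444)
k(X) = -3 (k(X) = 1*(-3) = -3)
w(d, Z) = 16*Z (w(d, Z) = (2*Z)*8 = 16*Z)
(-10*(-9) - 22752)/w(k(a), 109) = (-10*(-9) - 22752)/((16*109)) = (90 - 22752)/1744 = -22662*1/1744 = -11331/872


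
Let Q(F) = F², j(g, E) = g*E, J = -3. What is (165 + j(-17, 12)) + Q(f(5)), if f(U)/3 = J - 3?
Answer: 285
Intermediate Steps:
j(g, E) = E*g
f(U) = -18 (f(U) = 3*(-3 - 3) = 3*(-6) = -18)
(165 + j(-17, 12)) + Q(f(5)) = (165 + 12*(-17)) + (-18)² = (165 - 204) + 324 = -39 + 324 = 285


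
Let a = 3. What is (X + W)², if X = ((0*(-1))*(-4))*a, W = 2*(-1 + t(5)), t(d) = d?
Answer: 64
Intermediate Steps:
W = 8 (W = 2*(-1 + 5) = 2*4 = 8)
X = 0 (X = ((0*(-1))*(-4))*3 = (0*(-4))*3 = 0*3 = 0)
(X + W)² = (0 + 8)² = 8² = 64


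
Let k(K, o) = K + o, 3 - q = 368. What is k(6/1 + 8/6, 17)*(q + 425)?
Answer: 1460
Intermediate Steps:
q = -365 (q = 3 - 1*368 = 3 - 368 = -365)
k(6/1 + 8/6, 17)*(q + 425) = ((6/1 + 8/6) + 17)*(-365 + 425) = ((6*1 + 8*(⅙)) + 17)*60 = ((6 + 4/3) + 17)*60 = (22/3 + 17)*60 = (73/3)*60 = 1460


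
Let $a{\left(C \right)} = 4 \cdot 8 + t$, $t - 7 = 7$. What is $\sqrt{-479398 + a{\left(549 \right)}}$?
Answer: $2 i \sqrt{119838} \approx 692.35 i$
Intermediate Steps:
$t = 14$ ($t = 7 + 7 = 14$)
$a{\left(C \right)} = 46$ ($a{\left(C \right)} = 4 \cdot 8 + 14 = 32 + 14 = 46$)
$\sqrt{-479398 + a{\left(549 \right)}} = \sqrt{-479398 + 46} = \sqrt{-479352} = 2 i \sqrt{119838}$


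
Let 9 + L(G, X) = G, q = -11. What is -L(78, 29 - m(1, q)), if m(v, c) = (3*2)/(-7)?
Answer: -69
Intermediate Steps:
m(v, c) = -6/7 (m(v, c) = 6*(-1/7) = -6/7)
L(G, X) = -9 + G
-L(78, 29 - m(1, q)) = -(-9 + 78) = -1*69 = -69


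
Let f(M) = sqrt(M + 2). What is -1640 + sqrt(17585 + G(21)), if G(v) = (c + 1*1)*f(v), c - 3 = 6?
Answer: -1640 + sqrt(17585 + 10*sqrt(23)) ≈ -1507.2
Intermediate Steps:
f(M) = sqrt(2 + M)
c = 9 (c = 3 + 6 = 9)
G(v) = 10*sqrt(2 + v) (G(v) = (9 + 1*1)*sqrt(2 + v) = (9 + 1)*sqrt(2 + v) = 10*sqrt(2 + v))
-1640 + sqrt(17585 + G(21)) = -1640 + sqrt(17585 + 10*sqrt(2 + 21)) = -1640 + sqrt(17585 + 10*sqrt(23))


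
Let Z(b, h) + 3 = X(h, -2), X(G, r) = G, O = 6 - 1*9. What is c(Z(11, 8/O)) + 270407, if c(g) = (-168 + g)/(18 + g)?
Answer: 10004538/37 ≈ 2.7039e+5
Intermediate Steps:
O = -3 (O = 6 - 9 = -3)
Z(b, h) = -3 + h
c(g) = (-168 + g)/(18 + g)
c(Z(11, 8/O)) + 270407 = (-168 + (-3 + 8/(-3)))/(18 + (-3 + 8/(-3))) + 270407 = (-168 + (-3 + 8*(-⅓)))/(18 + (-3 + 8*(-⅓))) + 270407 = (-168 + (-3 - 8/3))/(18 + (-3 - 8/3)) + 270407 = (-168 - 17/3)/(18 - 17/3) + 270407 = -521/3/(37/3) + 270407 = (3/37)*(-521/3) + 270407 = -521/37 + 270407 = 10004538/37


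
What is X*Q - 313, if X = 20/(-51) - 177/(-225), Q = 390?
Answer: -13527/85 ≈ -159.14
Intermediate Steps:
X = 503/1275 (X = 20*(-1/51) - 177*(-1/225) = -20/51 + 59/75 = 503/1275 ≈ 0.39451)
X*Q - 313 = (503/1275)*390 - 313 = 13078/85 - 313 = -13527/85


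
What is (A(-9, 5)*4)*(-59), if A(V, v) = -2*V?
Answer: -4248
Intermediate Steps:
(A(-9, 5)*4)*(-59) = (-2*(-9)*4)*(-59) = (18*4)*(-59) = 72*(-59) = -4248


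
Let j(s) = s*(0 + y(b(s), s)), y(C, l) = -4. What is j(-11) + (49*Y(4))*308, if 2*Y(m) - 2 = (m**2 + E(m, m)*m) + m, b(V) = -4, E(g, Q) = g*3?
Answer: 528264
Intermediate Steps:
E(g, Q) = 3*g
Y(m) = 1 + m/2 + 2*m**2 (Y(m) = 1 + ((m**2 + (3*m)*m) + m)/2 = 1 + ((m**2 + 3*m**2) + m)/2 = 1 + (4*m**2 + m)/2 = 1 + (m + 4*m**2)/2 = 1 + (m/2 + 2*m**2) = 1 + m/2 + 2*m**2)
j(s) = -4*s (j(s) = s*(0 - 4) = s*(-4) = -4*s)
j(-11) + (49*Y(4))*308 = -4*(-11) + (49*(1 + (1/2)*4 + 2*4**2))*308 = 44 + (49*(1 + 2 + 2*16))*308 = 44 + (49*(1 + 2 + 32))*308 = 44 + (49*35)*308 = 44 + 1715*308 = 44 + 528220 = 528264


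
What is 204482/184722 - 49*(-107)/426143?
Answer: 44053535186/39358993623 ≈ 1.1193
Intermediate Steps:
204482/184722 - 49*(-107)/426143 = 204482*(1/184722) + 5243*(1/426143) = 102241/92361 + 5243/426143 = 44053535186/39358993623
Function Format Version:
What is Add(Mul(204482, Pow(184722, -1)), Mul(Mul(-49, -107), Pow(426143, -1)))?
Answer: Rational(44053535186, 39358993623) ≈ 1.1193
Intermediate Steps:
Add(Mul(204482, Pow(184722, -1)), Mul(Mul(-49, -107), Pow(426143, -1))) = Add(Mul(204482, Rational(1, 184722)), Mul(5243, Rational(1, 426143))) = Add(Rational(102241, 92361), Rational(5243, 426143)) = Rational(44053535186, 39358993623)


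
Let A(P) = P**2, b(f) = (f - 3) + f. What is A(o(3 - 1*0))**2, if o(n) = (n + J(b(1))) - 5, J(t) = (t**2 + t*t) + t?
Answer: 1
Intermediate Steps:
b(f) = -3 + 2*f (b(f) = (-3 + f) + f = -3 + 2*f)
J(t) = t + 2*t**2 (J(t) = (t**2 + t**2) + t = 2*t**2 + t = t + 2*t**2)
o(n) = -4 + n (o(n) = (n + (-3 + 2*1)*(1 + 2*(-3 + 2*1))) - 5 = (n + (-3 + 2)*(1 + 2*(-3 + 2))) - 5 = (n - (1 + 2*(-1))) - 5 = (n - (1 - 2)) - 5 = (n - 1*(-1)) - 5 = (n + 1) - 5 = (1 + n) - 5 = -4 + n)
A(o(3 - 1*0))**2 = ((-4 + (3 - 1*0))**2)**2 = ((-4 + (3 + 0))**2)**2 = ((-4 + 3)**2)**2 = ((-1)**2)**2 = 1**2 = 1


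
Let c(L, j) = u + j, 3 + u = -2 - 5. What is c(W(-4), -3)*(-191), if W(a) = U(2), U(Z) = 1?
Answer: 2483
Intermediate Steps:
u = -10 (u = -3 + (-2 - 5) = -3 - 7 = -10)
W(a) = 1
c(L, j) = -10 + j
c(W(-4), -3)*(-191) = (-10 - 3)*(-191) = -13*(-191) = 2483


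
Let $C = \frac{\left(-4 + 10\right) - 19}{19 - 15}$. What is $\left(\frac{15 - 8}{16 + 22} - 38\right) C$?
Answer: $\frac{18681}{152} \approx 122.9$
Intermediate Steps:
$C = - \frac{13}{4}$ ($C = \frac{6 - 19}{4} = \left(-13\right) \frac{1}{4} = - \frac{13}{4} \approx -3.25$)
$\left(\frac{15 - 8}{16 + 22} - 38\right) C = \left(\frac{15 - 8}{16 + 22} - 38\right) \left(- \frac{13}{4}\right) = \left(\frac{7}{38} - 38\right) \left(- \frac{13}{4}\right) = \left(- \frac{1437}{38}\right) \left(- \frac{13}{4}\right) = \frac{18681}{152}$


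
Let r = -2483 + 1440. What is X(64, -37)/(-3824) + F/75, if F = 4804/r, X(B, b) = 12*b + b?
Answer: 19255729/299132400 ≈ 0.064372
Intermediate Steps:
r = -1043
X(B, b) = 13*b
F = -4804/1043 (F = 4804/(-1043) = 4804*(-1/1043) = -4804/1043 ≈ -4.6059)
X(64, -37)/(-3824) + F/75 = (13*(-37))/(-3824) - 4804/1043/75 = -481*(-1/3824) - 4804/1043*1/75 = 481/3824 - 4804/78225 = 19255729/299132400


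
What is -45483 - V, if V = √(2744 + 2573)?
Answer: -45483 - √5317 ≈ -45556.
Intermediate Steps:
V = √5317 ≈ 72.918
-45483 - V = -45483 - √5317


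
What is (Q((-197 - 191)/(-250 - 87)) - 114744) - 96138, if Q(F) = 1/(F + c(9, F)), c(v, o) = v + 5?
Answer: -1076763155/5106 ≈ -2.1088e+5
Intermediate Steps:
c(v, o) = 5 + v
Q(F) = 1/(14 + F) (Q(F) = 1/(F + (5 + 9)) = 1/(F + 14) = 1/(14 + F))
(Q((-197 - 191)/(-250 - 87)) - 114744) - 96138 = (1/(14 + (-197 - 191)/(-250 - 87)) - 114744) - 96138 = (1/(14 - 388/(-337)) - 114744) - 96138 = (1/(14 - 388*(-1/337)) - 114744) - 96138 = (1/(14 + 388/337) - 114744) - 96138 = (1/(5106/337) - 114744) - 96138 = (337/5106 - 114744) - 96138 = -585882527/5106 - 96138 = -1076763155/5106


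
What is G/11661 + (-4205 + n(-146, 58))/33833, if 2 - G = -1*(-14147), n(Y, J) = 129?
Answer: -7624609/5717777 ≈ -1.3335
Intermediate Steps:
G = -14145 (G = 2 - (-1)*(-14147) = 2 - 1*14147 = 2 - 14147 = -14145)
G/11661 + (-4205 + n(-146, 58))/33833 = -14145/11661 + (-4205 + 129)/33833 = -14145*1/11661 - 4076*1/33833 = -205/169 - 4076/33833 = -7624609/5717777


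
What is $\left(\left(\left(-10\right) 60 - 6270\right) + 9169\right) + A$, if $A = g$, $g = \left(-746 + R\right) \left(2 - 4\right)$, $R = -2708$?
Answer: $9207$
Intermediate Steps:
$g = 6908$ ($g = \left(-746 - 2708\right) \left(2 - 4\right) = - 3454 \left(2 - 4\right) = \left(-3454\right) \left(-2\right) = 6908$)
$A = 6908$
$\left(\left(\left(-10\right) 60 - 6270\right) + 9169\right) + A = \left(\left(\left(-10\right) 60 - 6270\right) + 9169\right) + 6908 = \left(\left(-600 - 6270\right) + 9169\right) + 6908 = \left(-6870 + 9169\right) + 6908 = 2299 + 6908 = 9207$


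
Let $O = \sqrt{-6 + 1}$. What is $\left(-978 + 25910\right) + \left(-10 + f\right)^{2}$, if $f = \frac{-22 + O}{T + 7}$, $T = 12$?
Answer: $\frac{9045391}{361} - \frac{424 i \sqrt{5}}{361} \approx 25057.0 - 2.6263 i$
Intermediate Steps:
$O = i \sqrt{5}$ ($O = \sqrt{-5} = i \sqrt{5} \approx 2.2361 i$)
$f = - \frac{22}{19} + \frac{i \sqrt{5}}{19}$ ($f = \frac{-22 + i \sqrt{5}}{12 + 7} = \frac{-22 + i \sqrt{5}}{19} = \left(-22 + i \sqrt{5}\right) \frac{1}{19} = - \frac{22}{19} + \frac{i \sqrt{5}}{19} \approx -1.1579 + 0.11769 i$)
$\left(-978 + 25910\right) + \left(-10 + f\right)^{2} = \left(-978 + 25910\right) + \left(-10 - \left(\frac{22}{19} - \frac{i \sqrt{5}}{19}\right)\right)^{2} = 24932 + \left(- \frac{212}{19} + \frac{i \sqrt{5}}{19}\right)^{2}$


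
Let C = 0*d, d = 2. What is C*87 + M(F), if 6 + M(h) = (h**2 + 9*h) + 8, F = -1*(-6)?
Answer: 92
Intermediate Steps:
F = 6
M(h) = 2 + h**2 + 9*h (M(h) = -6 + ((h**2 + 9*h) + 8) = -6 + (8 + h**2 + 9*h) = 2 + h**2 + 9*h)
C = 0 (C = 0*2 = 0)
C*87 + M(F) = 0*87 + (2 + 6**2 + 9*6) = 0 + (2 + 36 + 54) = 0 + 92 = 92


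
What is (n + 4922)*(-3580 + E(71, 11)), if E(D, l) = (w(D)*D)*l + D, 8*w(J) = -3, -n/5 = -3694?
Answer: -88933460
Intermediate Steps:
n = 18470 (n = -5*(-3694) = 18470)
w(J) = -3/8 (w(J) = (⅛)*(-3) = -3/8)
E(D, l) = D - 3*D*l/8 (E(D, l) = (-3*D/8)*l + D = -3*D*l/8 + D = D - 3*D*l/8)
(n + 4922)*(-3580 + E(71, 11)) = (18470 + 4922)*(-3580 + (⅛)*71*(8 - 3*11)) = 23392*(-3580 + (⅛)*71*(8 - 33)) = 23392*(-3580 + (⅛)*71*(-25)) = 23392*(-3580 - 1775/8) = 23392*(-30415/8) = -88933460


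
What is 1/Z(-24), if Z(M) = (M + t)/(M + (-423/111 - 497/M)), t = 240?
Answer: -6307/191808 ≈ -0.032882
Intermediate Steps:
Z(M) = (240 + M)/(-141/37 + M - 497/M) (Z(M) = (M + 240)/(M + (-423/111 - 497/M)) = (240 + M)/(M + (-423*1/111 - 497/M)) = (240 + M)/(M + (-141/37 - 497/M)) = (240 + M)/(-141/37 + M - 497/M))
1/Z(-24) = 1/(37*(-24)*(240 - 24)/(-18389 - 141*(-24) + 37*(-24)²)) = 1/(37*(-24)*216/(-18389 + 3384 + 37*576)) = 1/(37*(-24)*216/(-18389 + 3384 + 21312)) = 1/(37*(-24)*216/6307) = 1/(37*(-24)*(1/6307)*216) = 1/(-191808/6307) = -6307/191808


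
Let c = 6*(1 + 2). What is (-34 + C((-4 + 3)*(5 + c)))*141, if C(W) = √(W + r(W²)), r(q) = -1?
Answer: -4794 + 282*I*√6 ≈ -4794.0 + 690.76*I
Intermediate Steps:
c = 18 (c = 6*3 = 18)
C(W) = √(-1 + W) (C(W) = √(W - 1) = √(-1 + W))
(-34 + C((-4 + 3)*(5 + c)))*141 = (-34 + √(-1 + (-4 + 3)*(5 + 18)))*141 = (-34 + √(-1 - 1*23))*141 = (-34 + √(-1 - 23))*141 = (-34 + √(-24))*141 = (-34 + 2*I*√6)*141 = -4794 + 282*I*√6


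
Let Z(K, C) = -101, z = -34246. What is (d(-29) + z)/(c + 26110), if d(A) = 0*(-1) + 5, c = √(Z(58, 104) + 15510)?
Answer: -894032510/681716691 + 34241*√15409/681716691 ≈ -1.3052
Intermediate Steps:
c = √15409 (c = √(-101 + 15510) = √15409 ≈ 124.13)
d(A) = 5 (d(A) = 0 + 5 = 5)
(d(-29) + z)/(c + 26110) = (5 - 34246)/(√15409 + 26110) = -34241/(26110 + √15409)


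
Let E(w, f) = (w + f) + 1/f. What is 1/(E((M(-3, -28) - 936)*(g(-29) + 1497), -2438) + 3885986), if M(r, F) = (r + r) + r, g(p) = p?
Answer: 2438/6085950143 ≈ 4.0059e-7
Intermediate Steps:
M(r, F) = 3*r (M(r, F) = 2*r + r = 3*r)
E(w, f) = f + w + 1/f (E(w, f) = (f + w) + 1/f = f + w + 1/f)
1/(E((M(-3, -28) - 936)*(g(-29) + 1497), -2438) + 3885986) = 1/((-2438 + (3*(-3) - 936)*(-29 + 1497) + 1/(-2438)) + 3885986) = 1/((-2438 + (-9 - 936)*1468 - 1/2438) + 3885986) = 1/((-2438 - 945*1468 - 1/2438) + 3885986) = 1/((-2438 - 1387260 - 1/2438) + 3885986) = 1/(-3388083725/2438 + 3885986) = 1/(6085950143/2438) = 2438/6085950143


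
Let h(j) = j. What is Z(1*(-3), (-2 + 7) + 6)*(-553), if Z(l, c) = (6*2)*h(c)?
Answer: -72996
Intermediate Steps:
Z(l, c) = 12*c (Z(l, c) = (6*2)*c = 12*c)
Z(1*(-3), (-2 + 7) + 6)*(-553) = (12*((-2 + 7) + 6))*(-553) = (12*(5 + 6))*(-553) = (12*11)*(-553) = 132*(-553) = -72996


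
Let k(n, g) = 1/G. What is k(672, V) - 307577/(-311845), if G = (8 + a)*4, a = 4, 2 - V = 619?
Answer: 15075541/14968560 ≈ 1.0071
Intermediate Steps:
V = -617 (V = 2 - 1*619 = 2 - 619 = -617)
G = 48 (G = (8 + 4)*4 = 12*4 = 48)
k(n, g) = 1/48
k(672, V) - 307577/(-311845) = 1/48 - 307577/(-311845) = 1/48 - 307577*(-1/311845) = 1/48 + 307577/311845 = 15075541/14968560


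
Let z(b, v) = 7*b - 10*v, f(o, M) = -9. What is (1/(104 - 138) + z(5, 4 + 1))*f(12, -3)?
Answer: 4599/34 ≈ 135.26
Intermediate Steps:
z(b, v) = -10*v + 7*b
(1/(104 - 138) + z(5, 4 + 1))*f(12, -3) = (1/(104 - 138) + (-10*(4 + 1) + 7*5))*(-9) = (1/(-34) + (-10*5 + 35))*(-9) = (-1/34 + (-50 + 35))*(-9) = (-1/34 - 15)*(-9) = -511/34*(-9) = 4599/34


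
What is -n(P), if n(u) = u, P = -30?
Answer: 30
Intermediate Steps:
-n(P) = -1*(-30) = 30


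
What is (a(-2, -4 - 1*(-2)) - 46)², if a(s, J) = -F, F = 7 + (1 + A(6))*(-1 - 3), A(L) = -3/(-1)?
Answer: 1369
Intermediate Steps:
A(L) = 3 (A(L) = -3*(-1) = 3)
F = -9 (F = 7 + (1 + 3)*(-1 - 3) = 7 + 4*(-4) = 7 - 16 = -9)
a(s, J) = 9 (a(s, J) = -1*(-9) = 9)
(a(-2, -4 - 1*(-2)) - 46)² = (9 - 46)² = (-37)² = 1369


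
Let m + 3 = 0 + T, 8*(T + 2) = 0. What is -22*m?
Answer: 110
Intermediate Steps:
T = -2 (T = -2 + (⅛)*0 = -2 + 0 = -2)
m = -5 (m = -3 + (0 - 2) = -3 - 2 = -5)
-22*m = -22*(-5) = 110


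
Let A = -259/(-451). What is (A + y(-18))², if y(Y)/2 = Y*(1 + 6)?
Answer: 12857972449/203401 ≈ 63215.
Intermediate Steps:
y(Y) = 14*Y (y(Y) = 2*(Y*(1 + 6)) = 2*(Y*7) = 2*(7*Y) = 14*Y)
A = 259/451 (A = -259*(-1/451) = 259/451 ≈ 0.57428)
(A + y(-18))² = (259/451 + 14*(-18))² = (259/451 - 252)² = (-113393/451)² = 12857972449/203401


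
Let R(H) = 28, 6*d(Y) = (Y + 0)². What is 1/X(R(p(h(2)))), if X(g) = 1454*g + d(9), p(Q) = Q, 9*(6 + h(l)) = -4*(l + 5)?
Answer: 2/81451 ≈ 2.4555e-5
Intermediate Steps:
h(l) = -74/9 - 4*l/9 (h(l) = -6 + (-4*(l + 5))/9 = -6 + (-4*(5 + l))/9 = -6 + (-20 - 4*l)/9 = -6 + (-20/9 - 4*l/9) = -74/9 - 4*l/9)
d(Y) = Y²/6 (d(Y) = (Y + 0)²/6 = Y²/6)
X(g) = 27/2 + 1454*g (X(g) = 1454*g + (⅙)*9² = 1454*g + (⅙)*81 = 1454*g + 27/2 = 27/2 + 1454*g)
1/X(R(p(h(2)))) = 1/(27/2 + 1454*28) = 1/(27/2 + 40712) = 1/(81451/2) = 2/81451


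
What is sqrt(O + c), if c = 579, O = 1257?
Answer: 6*sqrt(51) ≈ 42.849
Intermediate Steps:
sqrt(O + c) = sqrt(1257 + 579) = sqrt(1836) = 6*sqrt(51)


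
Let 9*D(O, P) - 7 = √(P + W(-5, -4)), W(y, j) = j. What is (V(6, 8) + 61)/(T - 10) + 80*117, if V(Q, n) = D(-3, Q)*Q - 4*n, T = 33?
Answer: 645941/69 + 2*√2/69 ≈ 9361.5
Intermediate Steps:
D(O, P) = 7/9 + √(-4 + P)/9 (D(O, P) = 7/9 + √(P - 4)/9 = 7/9 + √(-4 + P)/9)
V(Q, n) = -4*n + Q*(7/9 + √(-4 + Q)/9) (V(Q, n) = (7/9 + √(-4 + Q)/9)*Q - 4*n = Q*(7/9 + √(-4 + Q)/9) - 4*n = -4*n + Q*(7/9 + √(-4 + Q)/9))
(V(6, 8) + 61)/(T - 10) + 80*117 = ((-4*8 + (⅑)*6*(7 + √(-4 + 6))) + 61)/(33 - 10) + 80*117 = ((-32 + (⅑)*6*(7 + √2)) + 61)/23 + 9360 = ((-32 + (14/3 + 2*√2/3)) + 61)*(1/23) + 9360 = ((-82/3 + 2*√2/3) + 61)*(1/23) + 9360 = (101/3 + 2*√2/3)*(1/23) + 9360 = (101/69 + 2*√2/69) + 9360 = 645941/69 + 2*√2/69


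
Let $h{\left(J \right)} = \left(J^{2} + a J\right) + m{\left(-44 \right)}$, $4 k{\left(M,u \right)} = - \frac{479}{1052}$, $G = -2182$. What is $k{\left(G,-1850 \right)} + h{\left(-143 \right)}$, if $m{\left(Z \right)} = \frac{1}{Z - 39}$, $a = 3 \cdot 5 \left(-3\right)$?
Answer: $\frac{9389569411}{349264} \approx 26884.0$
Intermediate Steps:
$a = -45$ ($a = 15 \left(-3\right) = -45$)
$m{\left(Z \right)} = \frac{1}{-39 + Z}$
$k{\left(M,u \right)} = - \frac{479}{4208}$ ($k{\left(M,u \right)} = \frac{\left(-479\right) \frac{1}{1052}}{4} = \frac{1}{4} \left(- \frac{479}{1052}\right) = - \frac{479}{4208}$)
$h{\left(J \right)} = - \frac{1}{83} + J^{2} - 45 J$ ($h{\left(J \right)} = \left(J^{2} - 45 J\right) + \frac{1}{-39 - 44} = \left(J^{2} - 45 J\right) + \frac{1}{-83} = \left(J^{2} - 45 J\right) - \frac{1}{83} = - \frac{1}{83} + J^{2} - 45 J$)
$k{\left(G,-1850 \right)} + h{\left(-143 \right)} = - \frac{479}{4208} - \left(- \frac{534104}{83} - 20449\right) = - \frac{479}{4208} + \left(- \frac{1}{83} + 20449 + 6435\right) = - \frac{479}{4208} + \frac{2231371}{83} = \frac{9389569411}{349264}$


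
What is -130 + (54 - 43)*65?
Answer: 585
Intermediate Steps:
-130 + (54 - 43)*65 = -130 + 11*65 = -130 + 715 = 585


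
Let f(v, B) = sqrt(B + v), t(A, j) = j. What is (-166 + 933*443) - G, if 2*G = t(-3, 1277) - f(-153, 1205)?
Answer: 825029/2 + sqrt(263) ≈ 4.1253e+5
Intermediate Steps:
G = 1277/2 - sqrt(263) (G = (1277 - sqrt(1205 - 153))/2 = (1277 - sqrt(1052))/2 = (1277 - 2*sqrt(263))/2 = 1277/2 - sqrt(263) ≈ 622.28)
(-166 + 933*443) - G = (-166 + 933*443) - (1277/2 - sqrt(263)) = (-166 + 413319) + (-1277/2 + sqrt(263)) = 413153 + (-1277/2 + sqrt(263)) = 825029/2 + sqrt(263)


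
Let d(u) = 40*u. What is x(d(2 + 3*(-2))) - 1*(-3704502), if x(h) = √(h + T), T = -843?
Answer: 3704502 + I*√1003 ≈ 3.7045e+6 + 31.67*I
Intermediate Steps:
x(h) = √(-843 + h) (x(h) = √(h - 843) = √(-843 + h))
x(d(2 + 3*(-2))) - 1*(-3704502) = √(-843 + 40*(2 + 3*(-2))) - 1*(-3704502) = √(-843 + 40*(2 - 6)) + 3704502 = √(-843 + 40*(-4)) + 3704502 = √(-843 - 160) + 3704502 = √(-1003) + 3704502 = I*√1003 + 3704502 = 3704502 + I*√1003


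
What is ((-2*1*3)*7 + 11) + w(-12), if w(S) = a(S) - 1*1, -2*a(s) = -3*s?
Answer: -50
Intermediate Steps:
a(s) = 3*s/2 (a(s) = -(-3)*s/2 = 3*s/2)
w(S) = -1 + 3*S/2 (w(S) = 3*S/2 - 1*1 = 3*S/2 - 1 = -1 + 3*S/2)
((-2*1*3)*7 + 11) + w(-12) = ((-2*1*3)*7 + 11) + (-1 + (3/2)*(-12)) = (-2*3*7 + 11) + (-1 - 18) = (-6*7 + 11) - 19 = (-42 + 11) - 19 = -31 - 19 = -50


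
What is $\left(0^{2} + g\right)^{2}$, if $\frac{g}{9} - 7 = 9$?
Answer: $20736$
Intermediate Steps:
$g = 144$ ($g = 63 + 9 \cdot 9 = 63 + 81 = 144$)
$\left(0^{2} + g\right)^{2} = \left(0^{2} + 144\right)^{2} = \left(0 + 144\right)^{2} = 144^{2} = 20736$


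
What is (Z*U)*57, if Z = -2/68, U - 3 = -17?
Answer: 399/17 ≈ 23.471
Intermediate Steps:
U = -14 (U = 3 - 17 = -14)
Z = -1/34 (Z = -2*1/68 = -1/34 ≈ -0.029412)
(Z*U)*57 = -1/34*(-14)*57 = (7/17)*57 = 399/17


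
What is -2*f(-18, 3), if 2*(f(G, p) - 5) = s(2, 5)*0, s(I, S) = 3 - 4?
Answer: -10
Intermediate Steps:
s(I, S) = -1
f(G, p) = 5 (f(G, p) = 5 + (-1*0)/2 = 5 + (1/2)*0 = 5 + 0 = 5)
-2*f(-18, 3) = -2*5 = -10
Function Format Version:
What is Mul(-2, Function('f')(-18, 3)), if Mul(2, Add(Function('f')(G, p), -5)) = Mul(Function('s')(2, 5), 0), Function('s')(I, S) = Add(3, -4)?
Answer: -10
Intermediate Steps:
Function('s')(I, S) = -1
Function('f')(G, p) = 5 (Function('f')(G, p) = Add(5, Mul(Rational(1, 2), Mul(-1, 0))) = Add(5, Mul(Rational(1, 2), 0)) = Add(5, 0) = 5)
Mul(-2, Function('f')(-18, 3)) = Mul(-2, 5) = -10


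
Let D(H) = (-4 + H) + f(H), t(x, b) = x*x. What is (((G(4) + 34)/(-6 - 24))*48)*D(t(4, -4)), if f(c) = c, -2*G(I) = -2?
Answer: -1568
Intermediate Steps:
G(I) = 1 (G(I) = -½*(-2) = 1)
t(x, b) = x²
D(H) = -4 + 2*H (D(H) = (-4 + H) + H = -4 + 2*H)
(((G(4) + 34)/(-6 - 24))*48)*D(t(4, -4)) = (((1 + 34)/(-6 - 24))*48)*(-4 + 2*4²) = ((35/(-30))*48)*(-4 + 2*16) = ((35*(-1/30))*48)*(-4 + 32) = -7/6*48*28 = -56*28 = -1568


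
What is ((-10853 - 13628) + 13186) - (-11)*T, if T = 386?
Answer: -7049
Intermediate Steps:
((-10853 - 13628) + 13186) - (-11)*T = ((-10853 - 13628) + 13186) - (-11)*386 = (-24481 + 13186) - 1*(-4246) = -11295 + 4246 = -7049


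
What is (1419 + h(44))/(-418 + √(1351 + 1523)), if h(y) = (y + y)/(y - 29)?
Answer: -4466957/1288875 - 21373*√2874/2577750 ≈ -3.9103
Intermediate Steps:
h(y) = 2*y/(-29 + y) (h(y) = (2*y)/(-29 + y) = 2*y/(-29 + y))
(1419 + h(44))/(-418 + √(1351 + 1523)) = (1419 + 2*44/(-29 + 44))/(-418 + √(1351 + 1523)) = (1419 + 2*44/15)/(-418 + √2874) = (1419 + 2*44*(1/15))/(-418 + √2874) = (1419 + 88/15)/(-418 + √2874) = 21373/(15*(-418 + √2874))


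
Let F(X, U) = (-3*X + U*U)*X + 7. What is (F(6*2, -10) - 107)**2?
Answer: 446224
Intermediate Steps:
F(X, U) = 7 + X*(U**2 - 3*X) (F(X, U) = (-3*X + U**2)*X + 7 = (U**2 - 3*X)*X + 7 = X*(U**2 - 3*X) + 7 = 7 + X*(U**2 - 3*X))
(F(6*2, -10) - 107)**2 = ((7 - 3*(6*2)**2 + (6*2)*(-10)**2) - 107)**2 = ((7 - 3*12**2 + 12*100) - 107)**2 = ((7 - 3*144 + 1200) - 107)**2 = ((7 - 432 + 1200) - 107)**2 = (775 - 107)**2 = 668**2 = 446224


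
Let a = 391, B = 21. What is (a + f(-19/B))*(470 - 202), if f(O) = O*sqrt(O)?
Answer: 104788 - 5092*I*sqrt(399)/441 ≈ 1.0479e+5 - 230.64*I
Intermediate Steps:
f(O) = O**(3/2)
(a + f(-19/B))*(470 - 202) = (391 + (-19/21)**(3/2))*(470 - 202) = (391 + (-19*1/21)**(3/2))*268 = (391 + (-19/21)**(3/2))*268 = (391 - 19*I*sqrt(399)/441)*268 = 104788 - 5092*I*sqrt(399)/441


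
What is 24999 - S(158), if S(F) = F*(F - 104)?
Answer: 16467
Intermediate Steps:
S(F) = F*(-104 + F)
24999 - S(158) = 24999 - 158*(-104 + 158) = 24999 - 158*54 = 24999 - 1*8532 = 24999 - 8532 = 16467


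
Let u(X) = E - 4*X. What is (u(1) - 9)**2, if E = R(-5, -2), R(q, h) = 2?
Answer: 121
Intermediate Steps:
E = 2
u(X) = 2 - 4*X
(u(1) - 9)**2 = ((2 - 4*1) - 9)**2 = ((2 - 4) - 9)**2 = (-2 - 9)**2 = (-11)**2 = 121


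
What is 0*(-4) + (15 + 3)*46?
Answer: 828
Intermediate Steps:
0*(-4) + (15 + 3)*46 = 0 + 18*46 = 0 + 828 = 828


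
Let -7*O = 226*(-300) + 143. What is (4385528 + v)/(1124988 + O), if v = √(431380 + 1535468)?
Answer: 30698696/7942573 + 112*√7683/7942573 ≈ 3.8663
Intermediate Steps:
v = 16*√7683 (v = √1966848 = 16*√7683 ≈ 1402.4)
O = 67657/7 (O = -(226*(-300) + 143)/7 = -(-67800 + 143)/7 = -⅐*(-67657) = 67657/7 ≈ 9665.3)
(4385528 + v)/(1124988 + O) = (4385528 + 16*√7683)/(1124988 + 67657/7) = (4385528 + 16*√7683)/(7942573/7) = (4385528 + 16*√7683)*(7/7942573) = 30698696/7942573 + 112*√7683/7942573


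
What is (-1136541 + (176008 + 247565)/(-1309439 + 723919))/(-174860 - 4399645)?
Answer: 221822636631/892821389200 ≈ 0.24845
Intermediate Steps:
(-1136541 + (176008 + 247565)/(-1309439 + 723919))/(-174860 - 4399645) = (-1136541 + 423573/(-585520))/(-4574505) = (-1136541 + 423573*(-1/585520))*(-1/4574505) = (-1136541 - 423573/585520)*(-1/4574505) = -665467909893/585520*(-1/4574505) = 221822636631/892821389200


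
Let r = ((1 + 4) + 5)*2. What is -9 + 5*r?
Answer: 91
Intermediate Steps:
r = 20 (r = (5 + 5)*2 = 10*2 = 20)
-9 + 5*r = -9 + 5*20 = -9 + 100 = 91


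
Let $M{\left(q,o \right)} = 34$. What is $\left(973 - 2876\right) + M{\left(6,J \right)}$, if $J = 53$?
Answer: $-1869$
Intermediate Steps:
$\left(973 - 2876\right) + M{\left(6,J \right)} = \left(973 - 2876\right) + 34 = -1903 + 34 = -1869$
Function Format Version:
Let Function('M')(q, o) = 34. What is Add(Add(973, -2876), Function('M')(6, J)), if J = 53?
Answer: -1869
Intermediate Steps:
Add(Add(973, -2876), Function('M')(6, J)) = Add(Add(973, -2876), 34) = Add(-1903, 34) = -1869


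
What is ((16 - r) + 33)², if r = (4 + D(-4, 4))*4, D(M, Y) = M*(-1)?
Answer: 289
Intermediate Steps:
D(M, Y) = -M
r = 32 (r = (4 - 1*(-4))*4 = (4 + 4)*4 = 8*4 = 32)
((16 - r) + 33)² = ((16 - 1*32) + 33)² = ((16 - 32) + 33)² = (-16 + 33)² = 17² = 289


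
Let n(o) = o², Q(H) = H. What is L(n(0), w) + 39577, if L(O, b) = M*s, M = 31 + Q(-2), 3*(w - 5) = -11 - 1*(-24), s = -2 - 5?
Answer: 39374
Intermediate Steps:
s = -7
w = 28/3 (w = 5 + (-11 - 1*(-24))/3 = 5 + (-11 + 24)/3 = 5 + (⅓)*13 = 5 + 13/3 = 28/3 ≈ 9.3333)
M = 29 (M = 31 - 2 = 29)
L(O, b) = -203 (L(O, b) = 29*(-7) = -203)
L(n(0), w) + 39577 = -203 + 39577 = 39374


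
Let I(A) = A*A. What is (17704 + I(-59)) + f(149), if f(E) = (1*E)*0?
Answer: 21185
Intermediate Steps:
I(A) = A**2
f(E) = 0 (f(E) = E*0 = 0)
(17704 + I(-59)) + f(149) = (17704 + (-59)**2) + 0 = (17704 + 3481) + 0 = 21185 + 0 = 21185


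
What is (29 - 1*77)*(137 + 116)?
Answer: -12144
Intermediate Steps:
(29 - 1*77)*(137 + 116) = (29 - 77)*253 = -48*253 = -12144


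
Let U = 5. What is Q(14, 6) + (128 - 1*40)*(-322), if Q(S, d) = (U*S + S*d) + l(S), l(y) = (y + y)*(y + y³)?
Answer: 49042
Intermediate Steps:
l(y) = 2*y*(y + y³) (l(y) = (2*y)*(y + y³) = 2*y*(y + y³))
Q(S, d) = 5*S + S*d + 2*S²*(1 + S²) (Q(S, d) = (5*S + S*d) + 2*S²*(1 + S²) = 5*S + S*d + 2*S²*(1 + S²))
Q(14, 6) + (128 - 1*40)*(-322) = 14*(5 + 6 + 2*14*(1 + 14²)) + (128 - 1*40)*(-322) = 14*(5 + 6 + 2*14*(1 + 196)) + (128 - 40)*(-322) = 14*(5 + 6 + 2*14*197) + 88*(-322) = 14*(5 + 6 + 5516) - 28336 = 14*5527 - 28336 = 77378 - 28336 = 49042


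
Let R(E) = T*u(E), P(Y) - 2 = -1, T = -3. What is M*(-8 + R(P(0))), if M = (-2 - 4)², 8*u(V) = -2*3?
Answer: -207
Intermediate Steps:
P(Y) = 1 (P(Y) = 2 - 1 = 1)
u(V) = -¾ (u(V) = (-2*3)/8 = (⅛)*(-6) = -¾)
M = 36 (M = (-6)² = 36)
R(E) = 9/4 (R(E) = -3*(-¾) = 9/4)
M*(-8 + R(P(0))) = 36*(-8 + 9/4) = 36*(-23/4) = -207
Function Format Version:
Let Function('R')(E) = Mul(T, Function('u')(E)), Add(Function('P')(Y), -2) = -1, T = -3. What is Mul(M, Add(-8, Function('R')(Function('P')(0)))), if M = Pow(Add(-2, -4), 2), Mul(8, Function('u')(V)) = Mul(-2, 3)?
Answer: -207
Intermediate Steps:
Function('P')(Y) = 1 (Function('P')(Y) = Add(2, -1) = 1)
Function('u')(V) = Rational(-3, 4) (Function('u')(V) = Mul(Rational(1, 8), Mul(-2, 3)) = Mul(Rational(1, 8), -6) = Rational(-3, 4))
M = 36 (M = Pow(-6, 2) = 36)
Function('R')(E) = Rational(9, 4) (Function('R')(E) = Mul(-3, Rational(-3, 4)) = Rational(9, 4))
Mul(M, Add(-8, Function('R')(Function('P')(0)))) = Mul(36, Add(-8, Rational(9, 4))) = Mul(36, Rational(-23, 4)) = -207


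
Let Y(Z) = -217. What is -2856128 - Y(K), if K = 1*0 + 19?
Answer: -2855911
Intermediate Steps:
K = 19 (K = 0 + 19 = 19)
-2856128 - Y(K) = -2856128 - 1*(-217) = -2856128 + 217 = -2855911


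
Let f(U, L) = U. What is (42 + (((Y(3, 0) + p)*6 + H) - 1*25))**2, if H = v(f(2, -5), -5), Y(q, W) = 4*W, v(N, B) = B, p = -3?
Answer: 36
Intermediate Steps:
H = -5
(42 + (((Y(3, 0) + p)*6 + H) - 1*25))**2 = (42 + (((4*0 - 3)*6 - 5) - 1*25))**2 = (42 + (((0 - 3)*6 - 5) - 25))**2 = (42 + ((-3*6 - 5) - 25))**2 = (42 + ((-18 - 5) - 25))**2 = (42 + (-23 - 25))**2 = (42 - 48)**2 = (-6)**2 = 36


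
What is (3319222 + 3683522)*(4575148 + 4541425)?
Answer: 63841026876312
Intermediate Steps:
(3319222 + 3683522)*(4575148 + 4541425) = 7002744*9116573 = 63841026876312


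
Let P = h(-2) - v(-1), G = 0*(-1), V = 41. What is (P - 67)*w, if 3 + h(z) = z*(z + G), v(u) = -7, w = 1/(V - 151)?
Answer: 59/110 ≈ 0.53636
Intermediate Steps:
G = 0
w = -1/110 (w = 1/(41 - 151) = 1/(-110) = -1/110 ≈ -0.0090909)
h(z) = -3 + z**2 (h(z) = -3 + z*(z + 0) = -3 + z*z = -3 + z**2)
P = 8 (P = (-3 + (-2)**2) - 1*(-7) = (-3 + 4) + 7 = 1 + 7 = 8)
(P - 67)*w = (8 - 67)*(-1/110) = -59*(-1/110) = 59/110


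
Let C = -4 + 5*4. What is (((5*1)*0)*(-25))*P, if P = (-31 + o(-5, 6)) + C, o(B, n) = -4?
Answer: 0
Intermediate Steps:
C = 16 (C = -4 + 20 = 16)
P = -19 (P = (-31 - 4) + 16 = -35 + 16 = -19)
(((5*1)*0)*(-25))*P = (((5*1)*0)*(-25))*(-19) = ((5*0)*(-25))*(-19) = (0*(-25))*(-19) = 0*(-19) = 0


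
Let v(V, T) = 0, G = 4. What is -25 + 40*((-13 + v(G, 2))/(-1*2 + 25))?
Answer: -1095/23 ≈ -47.609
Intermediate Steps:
-25 + 40*((-13 + v(G, 2))/(-1*2 + 25)) = -25 + 40*((-13 + 0)/(-1*2 + 25)) = -25 + 40*(-13/(-2 + 25)) = -25 + 40*(-13/23) = -25 - 520/23 = -1095/23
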